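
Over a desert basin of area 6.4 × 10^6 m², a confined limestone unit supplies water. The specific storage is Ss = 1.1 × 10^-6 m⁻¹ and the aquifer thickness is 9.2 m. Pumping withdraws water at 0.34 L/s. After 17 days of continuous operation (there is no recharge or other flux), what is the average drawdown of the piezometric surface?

S = Ss × b = 1.1 × 10^-6 m⁻¹ × 9.2 m = 1.012 × 10^-5
Q = 0.34 L/s = 29.38 m³/d
ΔV = Q × t = 29.38 m³/d × 17 d = 499.4 m³
Δh = ΔV / (S × A) = 499.4 / (1.012 × 10^-5 × 6.4 × 10^6) = 7.71 m

Δh ≈ 7.71 m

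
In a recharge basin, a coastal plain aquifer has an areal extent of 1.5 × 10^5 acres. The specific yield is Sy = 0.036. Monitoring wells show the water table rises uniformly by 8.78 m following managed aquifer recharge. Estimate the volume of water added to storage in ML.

A = 1.5 × 10^5 acres = 6.07 × 10^8 m²
ΔV = Sy × A × Δh = 0.036 × 6.07 × 10^8 m² × 8.78 m = 1.919 × 10^8 m³
ΔV = 1.919 × 10^8 m³ = 1.919 × 10^5 ML

ΔV ≈ 1.92 × 10^5 ML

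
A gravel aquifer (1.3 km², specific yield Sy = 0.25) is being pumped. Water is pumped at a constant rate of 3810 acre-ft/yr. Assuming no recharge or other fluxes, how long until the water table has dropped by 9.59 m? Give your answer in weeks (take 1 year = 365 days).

t ≈ 34.6 weeks

A = 1.3 km² = 1.3 × 10^6 m²
ΔV = Sy × A × Δh = 0.25 × 1.3 × 10^6 × 9.59 = 3.117 × 10^6 m³
Q = 3810 acre-ft/yr = 12880 m³/d
t = ΔV / Q = 3.117 × 10^6 m³ / 12880 m³/d = 242.1 d
t = 242.1 d ≈ 34.58 weeks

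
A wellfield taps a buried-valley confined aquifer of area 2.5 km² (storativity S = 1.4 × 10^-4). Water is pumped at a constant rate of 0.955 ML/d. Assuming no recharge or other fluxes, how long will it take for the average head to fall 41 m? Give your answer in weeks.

t ≈ 2.15 weeks

A = 2.5 km² = 2.5 × 10^6 m²
ΔV = S × A × Δh = 1.4 × 10^-4 × 2.5 × 10^6 × 41 = 14350 m³
Q = 0.955 ML/d = 955 m³/d
t = ΔV / Q = 14350 m³ / 955 m³/d = 15.03 d
t = 15.03 d ≈ 2.147 weeks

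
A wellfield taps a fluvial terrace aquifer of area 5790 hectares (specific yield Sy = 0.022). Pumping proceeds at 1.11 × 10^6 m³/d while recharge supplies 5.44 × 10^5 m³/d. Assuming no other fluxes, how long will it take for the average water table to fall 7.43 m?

A = 5790 hectares = 5.79 × 10^7 m²
ΔV = Sy × A × Δh = 0.022 × 5.79 × 10^7 × 7.43 = 9.464 × 10^6 m³
Net withdrawal = 1.11 × 10^6 − 5.44 × 10^5 = 5.66 × 10^5 m³/d
t = ΔV / Q = 9.464 × 10^6 m³ / 5.66 × 10^5 m³/d = 16.72 d

t ≈ 16.7 days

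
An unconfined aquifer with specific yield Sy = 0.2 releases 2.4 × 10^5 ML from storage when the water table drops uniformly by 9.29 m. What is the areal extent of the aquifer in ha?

A ≈ 12900 ha

ΔV = 2.4 × 10^5 ML = 2.4 × 10^8 m³
A = ΔV / (Sy × Δh) = 2.4 × 10^8 / (0.2 × 9.29) = 1.292 × 10^8 m²
A = 1.292 × 10^8 m² = 12920 ha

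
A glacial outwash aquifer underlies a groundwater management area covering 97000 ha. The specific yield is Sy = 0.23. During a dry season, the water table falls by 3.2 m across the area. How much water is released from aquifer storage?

ΔV ≈ 7.14 × 10^8 m³

A = 97000 ha = 9.7 × 10^8 m²
ΔV = Sy × A × Δh = 0.23 × 9.7 × 10^8 m² × 3.2 m = 7.139 × 10^8 m³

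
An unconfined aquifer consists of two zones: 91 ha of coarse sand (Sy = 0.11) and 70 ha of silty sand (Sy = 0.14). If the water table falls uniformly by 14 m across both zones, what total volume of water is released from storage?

ΔV ≈ 2.77 × 10^6 m³

A₁ = 91 ha = 9.1 × 10^5 m²; A₂ = 70 ha = 7 × 10^5 m²
ΔV₁ = 0.11 × 9.1 × 10^5 × 14 = 1.401 × 10^6 m³
ΔV₂ = 0.14 × 7 × 10^5 × 14 = 1.372 × 10^6 m³
ΔV = ΔV₁ + ΔV₂ = 2.773 × 10^6 m³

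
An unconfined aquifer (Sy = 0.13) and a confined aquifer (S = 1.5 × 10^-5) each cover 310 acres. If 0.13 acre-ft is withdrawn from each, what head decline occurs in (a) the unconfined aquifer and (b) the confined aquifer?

A = 310 acres = 1.255 × 10^6 m²
ΔV = 0.13 acre-ft = 160.4 m³
Unconfined: Δh_u = ΔV/(Sy·A) = 160.4/(0.13 × 1.255 × 10^6) = 9.832 × 10^-4 m
Confined: Δh_c = ΔV/(S·A) = 160.4/(1.5 × 10^-5 × 1.255 × 10^6) = 8.521 m

Δh_u ≈ 9.83 × 10^-4 m; Δh_c ≈ 8.52 m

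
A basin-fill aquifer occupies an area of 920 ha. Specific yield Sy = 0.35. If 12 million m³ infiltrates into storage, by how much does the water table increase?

A = 920 ha = 9.2 × 10^6 m²
ΔV = 12 million m³ = 1.2 × 10^7 m³
Δh = ΔV / (Sy × A) = 1.2 × 10^7 m³ / (0.35 × 9.2 × 10^6 m²) = 3.727 m

Δh ≈ 3.73 m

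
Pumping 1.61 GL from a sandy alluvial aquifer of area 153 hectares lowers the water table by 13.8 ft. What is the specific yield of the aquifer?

A = 153 hectares = 1.53 × 10^6 m²
Δh = 13.8 ft = 4.206 m
ΔV = 1.61 GL = 1.61 × 10^6 m³
Sy = ΔV / (A × Δh) = 1.61 × 10^6 m³ / (1.53 × 10^6 m² × 4.206 m) = 0.2502

Sy ≈ 0.25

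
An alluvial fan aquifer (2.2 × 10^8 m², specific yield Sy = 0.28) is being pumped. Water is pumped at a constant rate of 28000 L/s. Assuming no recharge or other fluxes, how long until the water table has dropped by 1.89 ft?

t ≈ 14.7 days

Δh = 1.89 ft = 0.5761 m
ΔV = Sy × A × Δh = 0.28 × 2.2 × 10^8 × 0.5761 = 3.549 × 10^7 m³
Q = 28000 L/s = 2.419 × 10^6 m³/d
t = ΔV / Q = 3.549 × 10^7 m³ / 2.419 × 10^6 m³/d = 14.67 d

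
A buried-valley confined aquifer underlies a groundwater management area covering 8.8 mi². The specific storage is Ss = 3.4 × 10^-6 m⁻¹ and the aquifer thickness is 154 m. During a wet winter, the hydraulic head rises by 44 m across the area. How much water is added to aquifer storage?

ΔV ≈ 5.25 × 10^5 m³

S = Ss × b = 3.4 × 10^-6 m⁻¹ × 154 m = 5.236 × 10^-4
A = 8.8 mi² = 2.279 × 10^7 m²
ΔV = S × A × Δh = 5.236 × 10^-4 × 2.279 × 10^7 m² × 44 m = 5.251 × 10^5 m³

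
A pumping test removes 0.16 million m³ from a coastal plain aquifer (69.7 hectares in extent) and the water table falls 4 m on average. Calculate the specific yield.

A = 69.7 hectares = 6.97 × 10^5 m²
ΔV = 0.16 million m³ = 1.6 × 10^5 m³
Sy = ΔV / (A × Δh) = 1.6 × 10^5 m³ / (6.97 × 10^5 m² × 4 m) = 0.05739

Sy ≈ 0.057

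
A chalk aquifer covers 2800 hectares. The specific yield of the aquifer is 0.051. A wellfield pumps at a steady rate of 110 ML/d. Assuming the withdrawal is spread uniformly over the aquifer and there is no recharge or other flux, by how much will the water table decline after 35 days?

A = 2800 hectares = 2.8 × 10^7 m²
Q = 110 ML/d = 1.1 × 10^5 m³/d
ΔV = Q × t = 1.1 × 10^5 m³/d × 35 d = 3.85 × 10^6 m³
Δh = ΔV / (Sy × A) = 3.85 × 10^6 / (0.051 × 2.8 × 10^7) = 2.696 m

Δh ≈ 2.7 m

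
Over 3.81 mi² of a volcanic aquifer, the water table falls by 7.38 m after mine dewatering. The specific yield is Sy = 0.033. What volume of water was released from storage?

ΔV ≈ 2.4 × 10^6 m³

A = 3.81 mi² = 9.868 × 10^6 m²
ΔV = Sy × A × Δh = 0.033 × 9.868 × 10^6 m² × 7.38 m = 2.403 × 10^6 m³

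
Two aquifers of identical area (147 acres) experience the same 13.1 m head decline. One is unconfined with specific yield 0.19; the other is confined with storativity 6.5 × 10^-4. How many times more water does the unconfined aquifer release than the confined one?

ΔV_u / ΔV_c ≈ 292

A = 147 acres = 5.949 × 10^5 m²
Unconfined: ΔV_u = Sy × A × Δh = 0.19 × 5.949 × 10^5 × 13.1 = 1.481 × 10^6 m³
Confined: ΔV_c = S × A × Δh = 6.5 × 10^-4 × 5.949 × 10^5 × 13.1 = 5065 m³
Ratio = ΔV_u / ΔV_c = Sy / S = 0.19 / 6.5 × 10^-4 = 292.3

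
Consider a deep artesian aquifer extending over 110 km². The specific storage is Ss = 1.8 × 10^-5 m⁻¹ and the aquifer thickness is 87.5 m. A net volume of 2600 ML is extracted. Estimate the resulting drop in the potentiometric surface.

Δh ≈ 15 m

S = Ss × b = 1.8 × 10^-5 m⁻¹ × 87.5 m = 1.575 × 10^-3
A = 110 km² = 1.1 × 10^8 m²
ΔV = 2600 ML = 2.6 × 10^6 m³
Δh = ΔV / (S × A) = 2.6 × 10^6 m³ / (0.001575 × 1.1 × 10^8 m²) = 15.01 m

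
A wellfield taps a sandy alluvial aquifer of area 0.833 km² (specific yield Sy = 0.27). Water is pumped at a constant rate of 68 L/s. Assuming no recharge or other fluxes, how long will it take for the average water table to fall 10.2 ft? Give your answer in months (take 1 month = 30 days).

t ≈ 3.97 months

A = 0.833 km² = 8.33 × 10^5 m²
Δh = 10.2 ft = 3.109 m
ΔV = Sy × A × Δh = 0.27 × 8.33 × 10^5 × 3.109 = 6.992 × 10^5 m³
Q = 68 L/s = 5875 m³/d
t = ΔV / Q = 6.992 × 10^5 m³ / 5875 m³/d = 119 d
t = 119 d ≈ 3.967 months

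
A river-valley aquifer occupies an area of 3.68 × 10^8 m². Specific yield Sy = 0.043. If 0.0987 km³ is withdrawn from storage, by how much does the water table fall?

Δh ≈ 6.24 m

ΔV = 0.0987 km³ = 9.87 × 10^7 m³
Δh = ΔV / (Sy × A) = 9.87 × 10^7 m³ / (0.043 × 3.68 × 10^8 m²) = 6.237 m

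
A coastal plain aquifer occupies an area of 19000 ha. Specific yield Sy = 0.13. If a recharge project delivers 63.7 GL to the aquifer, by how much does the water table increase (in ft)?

Δh ≈ 8.46 ft

A = 19000 ha = 1.9 × 10^8 m²
ΔV = 63.7 GL = 6.37 × 10^7 m³
Δh = ΔV / (Sy × A) = 6.37 × 10^7 m³ / (0.13 × 1.9 × 10^8 m²) = 2.579 m
Δh = 2.579 m = 8.461 ft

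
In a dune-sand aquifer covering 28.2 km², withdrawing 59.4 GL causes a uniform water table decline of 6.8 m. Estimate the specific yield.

A = 28.2 km² = 2.82 × 10^7 m²
ΔV = 59.4 GL = 5.94 × 10^7 m³
Sy = ΔV / (A × Δh) = 5.94 × 10^7 m³ / (2.82 × 10^7 m² × 6.8 m) = 0.3098

Sy ≈ 0.31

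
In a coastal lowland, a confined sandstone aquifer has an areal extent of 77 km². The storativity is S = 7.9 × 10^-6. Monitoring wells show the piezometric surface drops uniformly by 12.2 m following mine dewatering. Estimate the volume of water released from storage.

A = 77 km² = 7.7 × 10^7 m²
ΔV = S × A × Δh = 7.9 × 10^-6 × 7.7 × 10^7 m² × 12.2 m = 7421 m³

ΔV ≈ 7420 m³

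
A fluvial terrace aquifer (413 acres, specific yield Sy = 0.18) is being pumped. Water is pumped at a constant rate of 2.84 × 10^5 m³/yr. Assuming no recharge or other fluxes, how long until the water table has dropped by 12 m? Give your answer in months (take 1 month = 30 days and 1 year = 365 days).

t ≈ 155 months

A = 413 acres = 1.671 × 10^6 m²
ΔV = Sy × A × Δh = 0.18 × 1.671 × 10^6 × 12 = 3.61 × 10^6 m³
Q = 2.84 × 10^5 m³/yr = 778.1 m³/d
t = ΔV / Q = 3.61 × 10^6 m³ / 778.1 m³/d = 4640 d
t = 4640 d ≈ 154.7 months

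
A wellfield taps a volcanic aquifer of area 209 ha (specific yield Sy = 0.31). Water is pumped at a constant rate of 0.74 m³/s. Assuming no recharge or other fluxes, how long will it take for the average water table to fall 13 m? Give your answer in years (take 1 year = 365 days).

t ≈ 0.361 years

A = 209 ha = 2.09 × 10^6 m²
ΔV = Sy × A × Δh = 0.31 × 2.09 × 10^6 × 13 = 8.423 × 10^6 m³
Q = 0.74 m³/s = 63940 m³/d
t = ΔV / Q = 8.423 × 10^6 m³ / 63940 m³/d = 131.7 d
t = 131.7 d ≈ 0.3609 years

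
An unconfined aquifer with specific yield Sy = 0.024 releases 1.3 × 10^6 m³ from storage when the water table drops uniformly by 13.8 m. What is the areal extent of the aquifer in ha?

A ≈ 393 ha

A = ΔV / (Sy × Δh) = 1.3 × 10^6 / (0.024 × 13.8) = 3.925 × 10^6 m²
A = 3.925 × 10^6 m² = 392.5 ha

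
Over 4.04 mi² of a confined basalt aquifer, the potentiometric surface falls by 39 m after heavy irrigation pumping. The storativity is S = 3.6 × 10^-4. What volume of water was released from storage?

A = 4.04 mi² = 1.046 × 10^7 m²
ΔV = S × A × Δh = 3.6 × 10^-4 × 1.046 × 10^7 m² × 39 m = 1.469 × 10^5 m³

ΔV ≈ 1.47 × 10^5 m³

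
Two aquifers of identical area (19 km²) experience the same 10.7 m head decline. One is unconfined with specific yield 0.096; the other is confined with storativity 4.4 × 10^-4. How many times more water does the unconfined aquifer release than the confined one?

A = 19 km² = 1.9 × 10^7 m²
Unconfined: ΔV_u = Sy × A × Δh = 0.096 × 1.9 × 10^7 × 10.7 = 1.952 × 10^7 m³
Confined: ΔV_c = S × A × Δh = 4.4 × 10^-4 × 1.9 × 10^7 × 10.7 = 89450 m³
Ratio = ΔV_u / ΔV_c = Sy / S = 0.096 / 4.4 × 10^-4 = 218.2

ΔV_u / ΔV_c ≈ 218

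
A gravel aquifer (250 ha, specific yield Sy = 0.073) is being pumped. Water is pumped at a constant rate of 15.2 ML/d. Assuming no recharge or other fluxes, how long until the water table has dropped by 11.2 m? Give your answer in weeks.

t ≈ 19.2 weeks

A = 250 ha = 2.5 × 10^6 m²
ΔV = Sy × A × Δh = 0.073 × 2.5 × 10^6 × 11.2 = 2.044 × 10^6 m³
Q = 15.2 ML/d = 15200 m³/d
t = ΔV / Q = 2.044 × 10^6 m³ / 15200 m³/d = 134.5 d
t = 134.5 d ≈ 19.21 weeks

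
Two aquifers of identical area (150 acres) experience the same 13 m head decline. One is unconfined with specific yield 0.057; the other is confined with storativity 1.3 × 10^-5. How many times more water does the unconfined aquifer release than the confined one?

ΔV_u / ΔV_c ≈ 4380

A = 150 acres = 6.07 × 10^5 m²
Unconfined: ΔV_u = Sy × A × Δh = 0.057 × 6.07 × 10^5 × 13 = 4.498 × 10^5 m³
Confined: ΔV_c = S × A × Δh = 1.3 × 10^-5 × 6.07 × 10^5 × 13 = 102.6 m³
Ratio = ΔV_u / ΔV_c = Sy / S = 0.057 / 1.3 × 10^-5 = 4385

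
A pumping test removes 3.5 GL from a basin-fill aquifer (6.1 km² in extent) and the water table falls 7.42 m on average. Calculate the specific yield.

Sy ≈ 0.077

A = 6.1 km² = 6.1 × 10^6 m²
ΔV = 3.5 GL = 3.5 × 10^6 m³
Sy = ΔV / (A × Δh) = 3.5 × 10^6 m³ / (6.1 × 10^6 m² × 7.42 m) = 0.07733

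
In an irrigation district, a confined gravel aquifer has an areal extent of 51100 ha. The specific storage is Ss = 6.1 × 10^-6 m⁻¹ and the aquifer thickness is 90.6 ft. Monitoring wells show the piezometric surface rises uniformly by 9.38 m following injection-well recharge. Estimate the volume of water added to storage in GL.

b = 90.6 ft = 27.61 m
S = Ss × b = 6.1 × 10^-6 m⁻¹ × 27.61 m = 1.685 × 10^-4
A = 51100 ha = 5.11 × 10^8 m²
ΔV = S × A × Δh = 1.685 × 10^-4 × 5.11 × 10^8 m² × 9.38 m = 8.074 × 10^5 m³
ΔV = 8.074 × 10^5 m³ = 0.8074 GL

ΔV ≈ 0.807 GL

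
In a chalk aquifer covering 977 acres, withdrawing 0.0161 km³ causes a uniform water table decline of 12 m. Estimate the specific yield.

Sy ≈ 0.34

A = 977 acres = 3.954 × 10^6 m²
ΔV = 0.0161 km³ = 1.61 × 10^7 m³
Sy = ΔV / (A × Δh) = 1.61 × 10^7 m³ / (3.954 × 10^6 m² × 12 m) = 0.3393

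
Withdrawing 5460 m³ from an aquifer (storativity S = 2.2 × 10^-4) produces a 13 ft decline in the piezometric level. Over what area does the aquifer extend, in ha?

Δh = 13 ft = 3.962 m
A = ΔV / (S × Δh) = 5460 / (2.2 × 10^-4 × 3.962) = 6.263 × 10^6 m²
A = 6.263 × 10^6 m² = 626.3 ha

A ≈ 626 ha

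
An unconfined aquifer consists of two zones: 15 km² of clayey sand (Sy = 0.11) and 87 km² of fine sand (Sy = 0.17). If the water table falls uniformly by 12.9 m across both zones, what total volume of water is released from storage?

ΔV ≈ 2.12 × 10^8 m³

A₁ = 15 km² = 1.5 × 10^7 m²; A₂ = 87 km² = 8.7 × 10^7 m²
ΔV₁ = 0.11 × 1.5 × 10^7 × 12.9 = 2.128 × 10^7 m³
ΔV₂ = 0.17 × 8.7 × 10^7 × 12.9 = 1.908 × 10^8 m³
ΔV = ΔV₁ + ΔV₂ = 2.121 × 10^8 m³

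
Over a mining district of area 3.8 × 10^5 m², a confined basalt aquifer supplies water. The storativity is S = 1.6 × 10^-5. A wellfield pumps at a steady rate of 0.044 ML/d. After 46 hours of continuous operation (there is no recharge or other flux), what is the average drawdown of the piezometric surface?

Q = 0.044 ML/d = 44 m³/d
t = 46 hours = 1.917 d
ΔV = Q × t = 44 m³/d × 1.917 d = 84.33 m³
Δh = ΔV / (S × A) = 84.33 / (1.6 × 10^-5 × 3.8 × 10^5) = 13.87 m

Δh ≈ 13.9 m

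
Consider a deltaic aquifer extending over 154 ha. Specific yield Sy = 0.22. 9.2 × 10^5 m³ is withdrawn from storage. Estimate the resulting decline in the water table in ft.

A = 154 ha = 1.54 × 10^6 m²
Δh = ΔV / (Sy × A) = 9.2 × 10^5 m³ / (0.22 × 1.54 × 10^6 m²) = 2.715 m
Δh = 2.715 m = 8.909 ft

Δh ≈ 8.91 ft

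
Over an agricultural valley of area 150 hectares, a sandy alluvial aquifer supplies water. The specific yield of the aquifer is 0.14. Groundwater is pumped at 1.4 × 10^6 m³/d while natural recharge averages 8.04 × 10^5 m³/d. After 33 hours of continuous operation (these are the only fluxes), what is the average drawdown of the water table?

A = 150 hectares = 1.5 × 10^6 m²
Net abstraction = 1.4 × 10^6 − 8.04 × 10^5 = 5.96 × 10^5 m³/d
t = 33 hours = 1.375 d
ΔV = Q × t = 5.96 × 10^5 m³/d × 1.375 d = 8.195 × 10^5 m³
Δh = ΔV / (Sy × A) = 8.195 × 10^5 / (0.14 × 1.5 × 10^6) = 3.902 m

Δh ≈ 3.9 m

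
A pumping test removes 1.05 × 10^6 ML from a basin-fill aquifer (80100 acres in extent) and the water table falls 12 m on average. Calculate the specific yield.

Sy ≈ 0.27

A = 80100 acres = 3.242 × 10^8 m²
ΔV = 1.05 × 10^6 ML = 1.05 × 10^9 m³
Sy = ΔV / (A × Δh) = 1.05 × 10^9 m³ / (3.242 × 10^8 m² × 12 m) = 0.2699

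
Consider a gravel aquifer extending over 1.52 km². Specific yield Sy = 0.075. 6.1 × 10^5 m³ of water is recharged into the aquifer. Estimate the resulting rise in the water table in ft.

Δh ≈ 17.6 ft

A = 1.52 km² = 1.52 × 10^6 m²
Δh = ΔV / (Sy × A) = 6.1 × 10^5 m³ / (0.075 × 1.52 × 10^6 m²) = 5.351 m
Δh = 5.351 m = 17.56 ft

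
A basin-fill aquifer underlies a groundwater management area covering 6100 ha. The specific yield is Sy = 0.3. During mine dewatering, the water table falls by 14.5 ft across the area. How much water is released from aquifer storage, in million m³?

A = 6100 ha = 6.1 × 10^7 m²
Δh = 14.5 ft = 4.42 m
ΔV = Sy × A × Δh = 0.3 × 6.1 × 10^7 m² × 4.42 m = 8.088 × 10^7 m³
ΔV = 8.088 × 10^7 m³ = 80.88 million m³

ΔV ≈ 80.9 million m³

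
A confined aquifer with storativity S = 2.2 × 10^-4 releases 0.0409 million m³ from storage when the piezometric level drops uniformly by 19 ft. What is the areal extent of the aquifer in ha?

Δh = 19 ft = 5.791 m
ΔV = 0.0409 million m³ = 40900 m³
A = ΔV / (S × Δh) = 40900 / (2.2 × 10^-4 × 5.791) = 3.21 × 10^7 m²
A = 3.21 × 10^7 m² = 3210 ha

A ≈ 3210 ha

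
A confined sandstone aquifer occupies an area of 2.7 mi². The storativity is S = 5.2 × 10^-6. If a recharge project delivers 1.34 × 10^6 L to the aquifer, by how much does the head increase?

Δh ≈ 36.9 m

A = 2.7 mi² = 6.993 × 10^6 m²
ΔV = 1.34 × 10^6 L = 1340 m³
Δh = ΔV / (S × A) = 1340 m³ / (5.2 × 10^-6 × 6.993 × 10^6 m²) = 36.85 m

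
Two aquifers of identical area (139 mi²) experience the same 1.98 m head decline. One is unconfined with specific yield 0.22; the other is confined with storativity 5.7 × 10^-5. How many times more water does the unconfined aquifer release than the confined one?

ΔV_u / ΔV_c ≈ 3860

A = 139 mi² = 3.6 × 10^8 m²
Unconfined: ΔV_u = Sy × A × Δh = 0.22 × 3.6 × 10^8 × 1.98 = 1.568 × 10^8 m³
Confined: ΔV_c = S × A × Δh = 5.7 × 10^-5 × 3.6 × 10^8 × 1.98 = 40630 m³
Ratio = ΔV_u / ΔV_c = Sy / S = 0.22 / 5.7 × 10^-5 = 3860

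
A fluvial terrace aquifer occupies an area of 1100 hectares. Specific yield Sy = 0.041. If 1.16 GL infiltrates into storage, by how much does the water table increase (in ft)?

A = 1100 hectares = 1.1 × 10^7 m²
ΔV = 1.16 GL = 1.16 × 10^6 m³
Δh = ΔV / (Sy × A) = 1.16 × 10^6 m³ / (0.041 × 1.1 × 10^7 m²) = 2.572 m
Δh = 2.572 m = 8.439 ft

Δh ≈ 8.44 ft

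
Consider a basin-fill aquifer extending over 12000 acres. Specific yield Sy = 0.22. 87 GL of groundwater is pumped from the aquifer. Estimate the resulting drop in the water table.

Δh ≈ 8.14 m

A = 12000 acres = 4.856 × 10^7 m²
ΔV = 87 GL = 8.7 × 10^7 m³
Δh = ΔV / (Sy × A) = 8.7 × 10^7 m³ / (0.22 × 4.856 × 10^7 m²) = 8.143 m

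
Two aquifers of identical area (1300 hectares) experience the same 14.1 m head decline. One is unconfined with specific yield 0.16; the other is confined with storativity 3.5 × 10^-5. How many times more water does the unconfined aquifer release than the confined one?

A = 1300 hectares = 1.3 × 10^7 m²
Unconfined: ΔV_u = Sy × A × Δh = 0.16 × 1.3 × 10^7 × 14.1 = 2.933 × 10^7 m³
Confined: ΔV_c = S × A × Δh = 3.5 × 10^-5 × 1.3 × 10^7 × 14.1 = 6415 m³
Ratio = ΔV_u / ΔV_c = Sy / S = 0.16 / 3.5 × 10^-5 = 4571

ΔV_u / ΔV_c ≈ 4570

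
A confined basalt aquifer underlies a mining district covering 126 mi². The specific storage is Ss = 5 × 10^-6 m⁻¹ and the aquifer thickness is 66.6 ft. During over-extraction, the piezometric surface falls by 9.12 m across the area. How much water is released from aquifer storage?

b = 66.6 ft = 20.3 m
S = Ss × b = 5 × 10^-6 m⁻¹ × 20.3 m = 1.015 × 10^-4
A = 126 mi² = 3.263 × 10^8 m²
ΔV = S × A × Δh = 1.015 × 10^-4 × 3.263 × 10^8 m² × 9.12 m = 3.021 × 10^5 m³

ΔV ≈ 3.02 × 10^5 m³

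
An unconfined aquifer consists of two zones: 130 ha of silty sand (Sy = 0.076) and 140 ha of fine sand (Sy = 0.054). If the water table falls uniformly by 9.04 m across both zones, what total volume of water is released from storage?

A₁ = 130 ha = 1.3 × 10^6 m²; A₂ = 140 ha = 1.4 × 10^6 m²
ΔV₁ = 0.076 × 1.3 × 10^6 × 9.04 = 8.932 × 10^5 m³
ΔV₂ = 0.054 × 1.4 × 10^6 × 9.04 = 6.834 × 10^5 m³
ΔV = ΔV₁ + ΔV₂ = 1.577 × 10^6 m³

ΔV ≈ 1.58 × 10^6 m³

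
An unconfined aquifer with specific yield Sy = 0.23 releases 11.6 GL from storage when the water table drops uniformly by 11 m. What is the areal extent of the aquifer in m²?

A ≈ 4.58 × 10^6 m²

ΔV = 11.6 GL = 1.16 × 10^7 m³
A = ΔV / (Sy × Δh) = 1.16 × 10^7 / (0.23 × 11) = 4.585 × 10^6 m²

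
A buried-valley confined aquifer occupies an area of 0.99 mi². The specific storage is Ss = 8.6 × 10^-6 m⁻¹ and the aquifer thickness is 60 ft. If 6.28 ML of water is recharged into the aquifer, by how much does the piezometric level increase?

Δh ≈ 15.6 m

b = 60 ft = 18.29 m
S = Ss × b = 8.6 × 10^-6 m⁻¹ × 18.29 m = 1.573 × 10^-4
A = 0.99 mi² = 2.564 × 10^6 m²
ΔV = 6.28 ML = 6280 m³
Δh = ΔV / (S × A) = 6280 m³ / (1.573 × 10^-4 × 2.564 × 10^6 m²) = 15.57 m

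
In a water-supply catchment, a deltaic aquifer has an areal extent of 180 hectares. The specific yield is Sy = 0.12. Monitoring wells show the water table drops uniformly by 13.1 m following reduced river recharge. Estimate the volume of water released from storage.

A = 180 hectares = 1.8 × 10^6 m²
ΔV = Sy × A × Δh = 0.12 × 1.8 × 10^6 m² × 13.1 m = 2.83 × 10^6 m³

ΔV ≈ 2.83 × 10^6 m³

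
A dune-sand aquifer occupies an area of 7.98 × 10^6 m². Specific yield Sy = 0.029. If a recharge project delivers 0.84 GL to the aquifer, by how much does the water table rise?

ΔV = 0.84 GL = 8.4 × 10^5 m³
Δh = ΔV / (Sy × A) = 8.4 × 10^5 m³ / (0.029 × 7.98 × 10^6 m²) = 3.63 m

Δh ≈ 3.63 m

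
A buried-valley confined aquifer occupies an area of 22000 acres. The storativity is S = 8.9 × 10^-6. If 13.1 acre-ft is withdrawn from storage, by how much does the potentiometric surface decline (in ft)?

Δh ≈ 66.9 ft

A = 22000 acres = 8.903 × 10^7 m²
ΔV = 13.1 acre-ft = 16160 m³
Δh = ΔV / (S × A) = 16160 m³ / (8.9 × 10^-6 × 8.903 × 10^7 m²) = 20.39 m
Δh = 20.39 m = 66.91 ft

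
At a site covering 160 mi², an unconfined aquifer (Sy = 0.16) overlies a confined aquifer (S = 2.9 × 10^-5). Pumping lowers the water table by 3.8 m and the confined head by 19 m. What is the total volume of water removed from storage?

A = 160 mi² = 4.144 × 10^8 m²
Unconfined: ΔV_u = Sy × A × Δh_u = 0.16 × 4.144 × 10^8 × 3.8 = 2.52 × 10^8 m³
Confined: ΔV_c = S × A × Δh_c = 2.9 × 10^-5 × 4.144 × 10^8 × 19 = 2.283 × 10^5 m³
Total ΔV = 2.52 × 10^8 + 2.283 × 10^5 = 2.522 × 10^8 m³

ΔV ≈ 2.52 × 10^8 m³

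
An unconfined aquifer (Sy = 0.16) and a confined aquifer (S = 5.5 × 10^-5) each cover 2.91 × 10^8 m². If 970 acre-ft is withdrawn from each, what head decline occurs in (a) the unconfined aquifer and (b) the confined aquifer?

ΔV = 970 acre-ft = 1.196 × 10^6 m³
Unconfined: Δh_u = ΔV/(Sy·A) = 1.196 × 10^6/(0.16 × 2.91 × 10^8) = 0.0257 m
Confined: Δh_c = ΔV/(S·A) = 1.196 × 10^6/(5.5 × 10^-5 × 2.91 × 10^8) = 74.76 m

Δh_u ≈ 0.0257 m; Δh_c ≈ 74.8 m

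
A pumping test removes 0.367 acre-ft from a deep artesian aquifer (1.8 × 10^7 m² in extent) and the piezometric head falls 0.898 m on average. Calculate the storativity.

S ≈ 2.8 × 10^-5

ΔV = 0.367 acre-ft = 452.7 m³
S = ΔV / (A × Δh) = 452.7 m³ / (1.8 × 10^7 m² × 0.898 m) = 2.801 × 10^-5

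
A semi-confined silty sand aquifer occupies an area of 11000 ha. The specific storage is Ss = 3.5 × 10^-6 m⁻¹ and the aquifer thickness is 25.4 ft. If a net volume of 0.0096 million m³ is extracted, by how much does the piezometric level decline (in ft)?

b = 25.4 ft = 7.742 m
S = Ss × b = 3.5 × 10^-6 m⁻¹ × 7.742 m = 2.71 × 10^-5
A = 11000 ha = 1.1 × 10^8 m²
ΔV = 0.0096 million m³ = 9600 m³
Δh = ΔV / (S × A) = 9600 m³ / (2.71 × 10^-5 × 1.1 × 10^8 m²) = 3.221 m
Δh = 3.221 m = 10.57 ft

Δh ≈ 10.6 ft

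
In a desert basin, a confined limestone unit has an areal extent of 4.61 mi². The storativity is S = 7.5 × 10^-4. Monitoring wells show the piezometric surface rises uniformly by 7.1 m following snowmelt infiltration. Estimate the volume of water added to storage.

ΔV ≈ 63600 m³

A = 4.61 mi² = 1.194 × 10^7 m²
ΔV = S × A × Δh = 7.5 × 10^-4 × 1.194 × 10^7 m² × 7.1 m = 63580 m³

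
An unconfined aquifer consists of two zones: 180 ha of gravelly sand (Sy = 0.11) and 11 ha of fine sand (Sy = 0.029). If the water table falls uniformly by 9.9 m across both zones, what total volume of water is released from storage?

A₁ = 180 ha = 1.8 × 10^6 m²; A₂ = 11 ha = 1.1 × 10^5 m²
ΔV₁ = 0.11 × 1.8 × 10^6 × 9.9 = 1.96 × 10^6 m³
ΔV₂ = 0.029 × 1.1 × 10^5 × 9.9 = 31580 m³
ΔV = ΔV₁ + ΔV₂ = 1.992 × 10^6 m³

ΔV ≈ 1.99 × 10^6 m³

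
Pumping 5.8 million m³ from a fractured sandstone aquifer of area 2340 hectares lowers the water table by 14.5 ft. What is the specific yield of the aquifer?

A = 2340 hectares = 2.34 × 10^7 m²
Δh = 14.5 ft = 4.42 m
ΔV = 5.8 million m³ = 5.8 × 10^6 m³
Sy = ΔV / (A × Δh) = 5.8 × 10^6 m³ / (2.34 × 10^7 m² × 4.42 m) = 0.05608

Sy ≈ 0.056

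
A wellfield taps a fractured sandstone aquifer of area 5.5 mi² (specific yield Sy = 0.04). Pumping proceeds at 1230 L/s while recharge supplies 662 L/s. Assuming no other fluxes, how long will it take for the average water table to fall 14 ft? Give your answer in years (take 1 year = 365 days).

A = 5.5 mi² = 1.424 × 10^7 m²
Δh = 14 ft = 4.267 m
ΔV = Sy × A × Δh = 0.04 × 1.424 × 10^7 × 4.267 = 2.431 × 10^6 m³
Net withdrawal = 1230 − 662 = 568 L/s = 49080 m³/d
t = ΔV / Q = 2.431 × 10^6 m³ / 49080 m³/d = 49.55 d
t = 49.55 d ≈ 0.1357 years

t ≈ 0.136 years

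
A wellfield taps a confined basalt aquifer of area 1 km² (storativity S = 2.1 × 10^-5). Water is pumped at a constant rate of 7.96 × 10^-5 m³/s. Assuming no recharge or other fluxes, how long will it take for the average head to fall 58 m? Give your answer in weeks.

t ≈ 25.3 weeks

A = 1 km² = 1 × 10^6 m²
ΔV = S × A × Δh = 2.1 × 10^-5 × 1 × 10^6 × 58 = 1218 m³
Q = 7.96 × 10^-5 m³/s = 6.877 m³/d
t = ΔV / Q = 1218 m³ / 6.877 m³/d = 177.1 d
t = 177.1 d ≈ 25.3 weeks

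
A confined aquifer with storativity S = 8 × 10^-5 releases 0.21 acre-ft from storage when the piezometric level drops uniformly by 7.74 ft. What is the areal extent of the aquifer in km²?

A ≈ 1.37 km²

Δh = 7.74 ft = 2.359 m
ΔV = 0.21 acre-ft = 259 m³
A = ΔV / (S × Δh) = 259 / (8 × 10^-5 × 2.359) = 1.372 × 10^6 m²
A = 1.372 × 10^6 m² = 1.372 km²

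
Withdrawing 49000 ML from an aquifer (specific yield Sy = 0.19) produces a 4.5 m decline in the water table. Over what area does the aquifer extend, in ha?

A ≈ 5730 ha

ΔV = 49000 ML = 4.9 × 10^7 m³
A = ΔV / (Sy × Δh) = 4.9 × 10^7 / (0.19 × 4.5) = 5.731 × 10^7 m²
A = 5.731 × 10^7 m² = 5731 ha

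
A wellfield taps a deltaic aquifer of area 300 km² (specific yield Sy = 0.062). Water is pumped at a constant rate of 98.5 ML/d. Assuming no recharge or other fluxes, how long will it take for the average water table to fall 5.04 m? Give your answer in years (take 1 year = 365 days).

t ≈ 2.61 years

A = 300 km² = 3 × 10^8 m²
ΔV = Sy × A × Δh = 0.062 × 3 × 10^8 × 5.04 = 9.374 × 10^7 m³
Q = 98.5 ML/d = 98500 m³/d
t = ΔV / Q = 9.374 × 10^7 m³ / 98500 m³/d = 951.7 d
t = 951.7 d ≈ 2.607 years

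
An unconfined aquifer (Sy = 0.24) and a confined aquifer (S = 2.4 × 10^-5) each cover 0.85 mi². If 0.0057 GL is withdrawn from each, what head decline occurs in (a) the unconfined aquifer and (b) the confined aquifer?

A = 0.85 mi² = 2.201 × 10^6 m²
ΔV = 0.0057 GL = 5700 m³
Unconfined: Δh_u = ΔV/(Sy·A) = 5700/(0.24 × 2.201 × 10^6) = 0.01079 m
Confined: Δh_c = ΔV/(S·A) = 5700/(2.4 × 10^-5 × 2.201 × 10^6) = 107.9 m

Δh_u ≈ 0.0108 m; Δh_c ≈ 108 m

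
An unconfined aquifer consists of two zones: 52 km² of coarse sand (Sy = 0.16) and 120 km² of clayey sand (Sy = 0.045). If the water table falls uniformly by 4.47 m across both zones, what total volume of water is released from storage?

A₁ = 52 km² = 5.2 × 10^7 m²; A₂ = 120 km² = 1.2 × 10^8 m²
ΔV₁ = 0.16 × 5.2 × 10^7 × 4.47 = 3.719 × 10^7 m³
ΔV₂ = 0.045 × 1.2 × 10^8 × 4.47 = 2.414 × 10^7 m³
ΔV = ΔV₁ + ΔV₂ = 6.133 × 10^7 m³

ΔV ≈ 6.13 × 10^7 m³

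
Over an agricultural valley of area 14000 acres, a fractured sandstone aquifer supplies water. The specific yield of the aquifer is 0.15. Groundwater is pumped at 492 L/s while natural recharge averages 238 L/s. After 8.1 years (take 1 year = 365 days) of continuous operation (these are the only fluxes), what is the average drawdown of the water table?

Δh ≈ 7.63 m

A = 14000 acres = 5.666 × 10^7 m²
Net abstraction = 492 − 238 = 254 L/s
Q_net = 254 L/s = 21950 m³/d
t = 8.1 years = 2956 d
ΔV = Q × t = 21950 m³/d × 2956 d = 6.488 × 10^7 m³
Δh = ΔV / (Sy × A) = 6.488 × 10^7 / (0.15 × 5.666 × 10^7) = 7.635 m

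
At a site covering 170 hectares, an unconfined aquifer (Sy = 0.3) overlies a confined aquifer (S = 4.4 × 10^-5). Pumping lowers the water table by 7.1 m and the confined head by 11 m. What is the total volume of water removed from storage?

A = 170 hectares = 1.7 × 10^6 m²
Unconfined: ΔV_u = Sy × A × Δh_u = 0.3 × 1.7 × 10^6 × 7.1 = 3.621 × 10^6 m³
Confined: ΔV_c = S × A × Δh_c = 4.4 × 10^-5 × 1.7 × 10^6 × 11 = 822.8 m³
Total ΔV = 3.621 × 10^6 + 822.8 = 3.622 × 10^6 m³

ΔV ≈ 3.62 × 10^6 m³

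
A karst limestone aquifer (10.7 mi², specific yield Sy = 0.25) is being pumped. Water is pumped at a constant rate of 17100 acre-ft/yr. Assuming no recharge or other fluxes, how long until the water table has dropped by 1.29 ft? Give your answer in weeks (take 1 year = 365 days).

A = 10.7 mi² = 2.771 × 10^7 m²
Δh = 1.29 ft = 0.3932 m
ΔV = Sy × A × Δh = 0.25 × 2.771 × 10^7 × 0.3932 = 2.724 × 10^6 m³
Q = 17100 acre-ft/yr = 57790 m³/d
t = ΔV / Q = 2.724 × 10^6 m³ / 57790 m³/d = 47.14 d
t = 47.14 d ≈ 6.734 weeks

t ≈ 6.73 weeks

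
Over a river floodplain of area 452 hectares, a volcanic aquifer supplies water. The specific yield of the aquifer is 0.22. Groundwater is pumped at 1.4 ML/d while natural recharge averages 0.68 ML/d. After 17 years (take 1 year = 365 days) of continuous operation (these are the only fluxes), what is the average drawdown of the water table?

Δh ≈ 4.49 m

A = 452 hectares = 4.52 × 10^6 m²
Net abstraction = 1.4 − 0.68 = 0.72 ML/d
Q_net = 0.72 ML/d = 720 m³/d
t = 17 years = 6205 d
ΔV = Q × t = 720 m³/d × 6205 d = 4.468 × 10^6 m³
Δh = ΔV / (Sy × A) = 4.468 × 10^6 / (0.22 × 4.52 × 10^6) = 4.493 m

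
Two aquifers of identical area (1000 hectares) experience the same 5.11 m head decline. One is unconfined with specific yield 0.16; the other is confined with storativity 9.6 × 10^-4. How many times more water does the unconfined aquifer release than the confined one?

ΔV_u / ΔV_c ≈ 167

A = 1000 hectares = 1 × 10^7 m²
Unconfined: ΔV_u = Sy × A × Δh = 0.16 × 1 × 10^7 × 5.11 = 8.176 × 10^6 m³
Confined: ΔV_c = S × A × Δh = 9.6 × 10^-4 × 1 × 10^7 × 5.11 = 49060 m³
Ratio = ΔV_u / ΔV_c = Sy / S = 0.16 / 9.6 × 10^-4 = 166.7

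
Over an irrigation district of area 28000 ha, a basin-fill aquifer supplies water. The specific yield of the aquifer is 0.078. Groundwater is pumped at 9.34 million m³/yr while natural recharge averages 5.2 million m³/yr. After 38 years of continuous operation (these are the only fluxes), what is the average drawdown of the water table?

A = 28000 ha = 2.8 × 10^8 m²
Net abstraction = 9.34 − 5.2 = 4.14 million m³/yr
Q_net = 4.14 million m³/yr = 11340 m³/d
t = 38 years = 13870 d
ΔV = Q × t = 11340 m³/d × 13870 d = 1.573 × 10^8 m³
Δh = ΔV / (Sy × A) = 1.573 × 10^8 / (0.078 × 2.8 × 10^8) = 7.203 m

Δh ≈ 7.2 m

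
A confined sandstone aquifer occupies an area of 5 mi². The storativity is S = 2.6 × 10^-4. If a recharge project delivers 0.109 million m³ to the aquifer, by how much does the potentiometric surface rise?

Δh ≈ 32.4 m

A = 5 mi² = 1.295 × 10^7 m²
ΔV = 0.109 million m³ = 1.09 × 10^5 m³
Δh = ΔV / (S × A) = 1.09 × 10^5 m³ / (2.6 × 10^-4 × 1.295 × 10^7 m²) = 32.37 m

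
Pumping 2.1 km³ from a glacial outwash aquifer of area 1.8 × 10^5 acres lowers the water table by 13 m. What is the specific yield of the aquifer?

A = 1.8 × 10^5 acres = 7.284 × 10^8 m²
ΔV = 2.1 km³ = 2.1 × 10^9 m³
Sy = ΔV / (A × Δh) = 2.1 × 10^9 m³ / (7.284 × 10^8 m² × 13 m) = 0.2218

Sy ≈ 0.22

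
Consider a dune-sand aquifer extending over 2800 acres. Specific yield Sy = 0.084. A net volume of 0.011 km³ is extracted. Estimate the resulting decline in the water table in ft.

Δh ≈ 37.9 ft

A = 2800 acres = 1.133 × 10^7 m²
ΔV = 0.011 km³ = 1.1 × 10^7 m³
Δh = ΔV / (Sy × A) = 1.1 × 10^7 m³ / (0.084 × 1.133 × 10^7 m²) = 11.56 m
Δh = 11.56 m = 37.92 ft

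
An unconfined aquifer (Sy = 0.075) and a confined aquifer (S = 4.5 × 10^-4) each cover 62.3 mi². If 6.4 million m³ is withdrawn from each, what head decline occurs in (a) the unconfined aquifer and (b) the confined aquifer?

Δh_u ≈ 0.529 m; Δh_c ≈ 88.1 m

A = 62.3 mi² = 1.614 × 10^8 m²
ΔV = 6.4 million m³ = 6.4 × 10^6 m³
Unconfined: Δh_u = ΔV/(Sy·A) = 6.4 × 10^6/(0.075 × 1.614 × 10^8) = 0.5289 m
Confined: Δh_c = ΔV/(S·A) = 6.4 × 10^6/(4.5 × 10^-4 × 1.614 × 10^8) = 88.14 m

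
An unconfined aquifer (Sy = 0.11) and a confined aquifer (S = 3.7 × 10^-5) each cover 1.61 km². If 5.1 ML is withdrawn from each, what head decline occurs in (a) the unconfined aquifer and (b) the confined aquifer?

A = 1.61 km² = 1.61 × 10^6 m²
ΔV = 5.1 ML = 5100 m³
Unconfined: Δh_u = ΔV/(Sy·A) = 5100/(0.11 × 1.61 × 10^6) = 0.0288 m
Confined: Δh_c = ΔV/(S·A) = 5100/(3.7 × 10^-5 × 1.61 × 10^6) = 85.61 m

Δh_u ≈ 0.0288 m; Δh_c ≈ 85.6 m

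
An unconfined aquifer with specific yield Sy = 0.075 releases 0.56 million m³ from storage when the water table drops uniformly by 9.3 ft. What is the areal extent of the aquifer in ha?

A ≈ 263 ha

Δh = 9.3 ft = 2.835 m
ΔV = 0.56 million m³ = 5.6 × 10^5 m³
A = ΔV / (Sy × Δh) = 5.6 × 10^5 / (0.075 × 2.835) = 2.634 × 10^6 m²
A = 2.634 × 10^6 m² = 263.4 ha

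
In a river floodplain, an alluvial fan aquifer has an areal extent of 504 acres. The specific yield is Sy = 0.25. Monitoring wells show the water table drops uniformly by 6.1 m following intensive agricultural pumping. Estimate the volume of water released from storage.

ΔV ≈ 3.11 × 10^6 m³

A = 504 acres = 2.04 × 10^6 m²
ΔV = Sy × A × Δh = 0.25 × 2.04 × 10^6 m² × 6.1 m = 3.11 × 10^6 m³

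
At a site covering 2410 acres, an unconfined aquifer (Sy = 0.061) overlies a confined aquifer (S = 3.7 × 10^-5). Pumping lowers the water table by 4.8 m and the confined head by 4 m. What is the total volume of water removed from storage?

A = 2410 acres = 9.753 × 10^6 m²
Unconfined: ΔV_u = Sy × A × Δh_u = 0.061 × 9.753 × 10^6 × 4.8 = 2.856 × 10^6 m³
Confined: ΔV_c = S × A × Δh_c = 3.7 × 10^-5 × 9.753 × 10^6 × 4 = 1443 m³
Total ΔV = 2.856 × 10^6 + 1443 = 2.857 × 10^6 m³

ΔV ≈ 2.86 × 10^6 m³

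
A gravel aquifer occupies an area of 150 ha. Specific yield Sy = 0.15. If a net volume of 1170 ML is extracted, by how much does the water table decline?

A = 150 ha = 1.5 × 10^6 m²
ΔV = 1170 ML = 1.17 × 10^6 m³
Δh = ΔV / (Sy × A) = 1.17 × 10^6 m³ / (0.15 × 1.5 × 10^6 m²) = 5.2 m

Δh ≈ 5.2 m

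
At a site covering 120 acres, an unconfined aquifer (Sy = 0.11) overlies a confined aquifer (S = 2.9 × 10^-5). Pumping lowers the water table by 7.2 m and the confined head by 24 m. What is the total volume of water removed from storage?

A = 120 acres = 4.856 × 10^5 m²
Unconfined: ΔV_u = Sy × A × Δh_u = 0.11 × 4.856 × 10^5 × 7.2 = 3.846 × 10^5 m³
Confined: ΔV_c = S × A × Δh_c = 2.9 × 10^-5 × 4.856 × 10^5 × 24 = 338 m³
Total ΔV = 3.846 × 10^5 + 338 = 3.85 × 10^5 m³

ΔV ≈ 3.85 × 10^5 m³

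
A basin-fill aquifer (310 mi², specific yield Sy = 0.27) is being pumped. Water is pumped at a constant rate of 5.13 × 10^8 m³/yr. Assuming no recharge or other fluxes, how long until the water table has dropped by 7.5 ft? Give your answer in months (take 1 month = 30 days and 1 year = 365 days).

A = 310 mi² = 8.029 × 10^8 m²
Δh = 7.5 ft = 2.286 m
ΔV = Sy × A × Δh = 0.27 × 8.029 × 10^8 × 2.286 = 4.956 × 10^8 m³
Q = 5.13 × 10^8 m³/yr = 1.405 × 10^6 m³/d
t = ΔV / Q = 4.956 × 10^8 m³ / 1.405 × 10^6 m³/d = 352.6 d
t = 352.6 d ≈ 11.75 months

t ≈ 11.8 months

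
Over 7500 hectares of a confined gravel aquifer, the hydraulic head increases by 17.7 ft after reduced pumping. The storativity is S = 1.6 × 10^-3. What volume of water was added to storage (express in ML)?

A = 7500 hectares = 7.5 × 10^7 m²
Δh = 17.7 ft = 5.395 m
ΔV = S × A × Δh = 0.0016 × 7.5 × 10^7 m² × 5.395 m = 6.474 × 10^5 m³
ΔV = 6.474 × 10^5 m³ = 647.4 ML

ΔV ≈ 647 ML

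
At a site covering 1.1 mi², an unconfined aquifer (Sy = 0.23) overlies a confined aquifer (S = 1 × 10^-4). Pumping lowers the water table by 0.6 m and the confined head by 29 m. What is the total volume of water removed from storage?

ΔV ≈ 4.01 × 10^5 m³

A = 1.1 mi² = 2.849 × 10^6 m²
Unconfined: ΔV_u = Sy × A × Δh_u = 0.23 × 2.849 × 10^6 × 0.6 = 3.932 × 10^5 m³
Confined: ΔV_c = S × A × Δh_c = 1 × 10^-4 × 2.849 × 10^6 × 29 = 8262 m³
Total ΔV = 3.932 × 10^5 + 8262 = 4.014 × 10^5 m³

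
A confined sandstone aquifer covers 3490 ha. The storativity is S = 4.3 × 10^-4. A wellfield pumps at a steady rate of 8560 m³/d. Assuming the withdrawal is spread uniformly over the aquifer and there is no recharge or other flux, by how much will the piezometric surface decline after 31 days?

Δh ≈ 17.7 m

A = 3490 ha = 3.49 × 10^7 m²
ΔV = Q × t = 8560 m³/d × 31 d = 2.654 × 10^5 m³
Δh = ΔV / (S × A) = 2.654 × 10^5 / (4.3 × 10^-4 × 3.49 × 10^7) = 17.68 m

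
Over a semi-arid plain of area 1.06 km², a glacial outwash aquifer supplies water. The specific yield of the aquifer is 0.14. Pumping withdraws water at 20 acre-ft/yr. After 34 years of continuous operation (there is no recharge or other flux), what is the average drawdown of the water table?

A = 1.06 km² = 1.06 × 10^6 m²
Q = 20 acre-ft/yr = 67.59 m³/d
t = 34 years = 12410 d
ΔV = Q × t = 67.59 m³/d × 12410 d = 8.388 × 10^5 m³
Δh = ΔV / (Sy × A) = 8.388 × 10^5 / (0.14 × 1.06 × 10^6) = 5.652 m

Δh ≈ 5.65 m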